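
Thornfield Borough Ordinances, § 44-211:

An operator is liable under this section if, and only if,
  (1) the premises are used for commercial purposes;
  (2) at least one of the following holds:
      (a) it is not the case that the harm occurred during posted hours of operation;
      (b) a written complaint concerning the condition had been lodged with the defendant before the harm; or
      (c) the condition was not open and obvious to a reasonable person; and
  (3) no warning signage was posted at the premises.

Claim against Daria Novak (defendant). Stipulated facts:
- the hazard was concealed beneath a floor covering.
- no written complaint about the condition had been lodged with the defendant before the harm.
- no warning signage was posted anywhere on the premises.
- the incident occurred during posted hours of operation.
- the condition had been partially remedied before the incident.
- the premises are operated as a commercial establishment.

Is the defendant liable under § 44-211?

(1) commercial use — met.
(a) not (during posted hours) — not met.
(b) complaint lodged — not met.
(c) not open/obvious — holds.
(2): F OR F OR T → true.
(3) no signage posted — met.
Overall = T AND T AND T = true.

Yes — liable.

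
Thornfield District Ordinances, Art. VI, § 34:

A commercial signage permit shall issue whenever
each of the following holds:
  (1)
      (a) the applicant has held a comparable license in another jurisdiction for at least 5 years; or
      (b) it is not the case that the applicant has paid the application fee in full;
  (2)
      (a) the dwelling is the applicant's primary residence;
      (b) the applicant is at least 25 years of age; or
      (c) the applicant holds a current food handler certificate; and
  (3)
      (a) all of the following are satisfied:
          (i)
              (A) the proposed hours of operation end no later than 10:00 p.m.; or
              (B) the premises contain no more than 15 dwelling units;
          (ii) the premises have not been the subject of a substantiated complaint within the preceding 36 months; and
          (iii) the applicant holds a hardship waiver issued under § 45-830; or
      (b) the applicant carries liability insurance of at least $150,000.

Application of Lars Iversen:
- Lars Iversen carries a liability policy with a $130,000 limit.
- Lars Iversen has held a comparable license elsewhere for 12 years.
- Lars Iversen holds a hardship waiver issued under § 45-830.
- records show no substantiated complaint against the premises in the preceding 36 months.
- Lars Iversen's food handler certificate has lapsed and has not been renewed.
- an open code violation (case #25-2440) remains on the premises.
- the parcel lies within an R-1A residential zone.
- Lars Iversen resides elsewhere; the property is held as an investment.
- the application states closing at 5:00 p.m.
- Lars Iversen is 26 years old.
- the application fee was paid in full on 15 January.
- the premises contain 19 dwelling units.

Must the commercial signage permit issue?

(a) prior license ≥ 5 yr — met.
(b) not (fee paid) — fails.
(1): T OR F → true.
(a) primary residence — not satisfied.
(b) age ≥ 25 — satisfied.
(c) food handler cert. — not met.
So (2) is satisfied (F OR T OR F).
(A) closes by 10 p.m. — satisfied.
(B) ≤ 15 units — fails.
(i) = T OR F = true.
(ii) no complaint in 36 mo. — satisfied.
(iii) hardship waiver — holds.
(a) = T AND T AND T = true.
(b) insurance ≥ $150,000 — not met.
(3) = T OR F = true.
Overall: T AND T AND T → true.

Yes — granted.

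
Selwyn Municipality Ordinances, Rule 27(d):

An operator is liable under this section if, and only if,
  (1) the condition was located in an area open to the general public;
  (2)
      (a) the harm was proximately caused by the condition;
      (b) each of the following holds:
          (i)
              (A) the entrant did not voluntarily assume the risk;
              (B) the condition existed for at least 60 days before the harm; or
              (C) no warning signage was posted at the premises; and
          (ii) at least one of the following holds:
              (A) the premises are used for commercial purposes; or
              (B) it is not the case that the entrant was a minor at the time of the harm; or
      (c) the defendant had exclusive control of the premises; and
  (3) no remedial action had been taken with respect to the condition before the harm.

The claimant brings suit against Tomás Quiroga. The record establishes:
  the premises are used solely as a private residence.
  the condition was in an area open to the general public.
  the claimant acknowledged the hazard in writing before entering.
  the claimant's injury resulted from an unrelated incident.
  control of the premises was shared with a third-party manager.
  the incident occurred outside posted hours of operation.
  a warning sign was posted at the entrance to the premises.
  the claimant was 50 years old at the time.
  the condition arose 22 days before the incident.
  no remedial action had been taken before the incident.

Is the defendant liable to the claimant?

(1) public area — holds.
(a) proximate cause — not satisfied.
(A) no assumed risk — not met.
(B) condition ≥60 days old — not met.
(C) no signage posted — not satisfied.
(i): F OR F OR F → false.
(A) commercial use — not satisfied.
(B) not (entrant a minor) — holds.
(ii): F OR T → true.
(b): F AND T → false.
(c) exclusive control — not satisfied.
(2): F OR F OR F → false.
(3) no remedial action — satisfied.
So Overall is not satisfied (T AND F AND T).

No — not liable.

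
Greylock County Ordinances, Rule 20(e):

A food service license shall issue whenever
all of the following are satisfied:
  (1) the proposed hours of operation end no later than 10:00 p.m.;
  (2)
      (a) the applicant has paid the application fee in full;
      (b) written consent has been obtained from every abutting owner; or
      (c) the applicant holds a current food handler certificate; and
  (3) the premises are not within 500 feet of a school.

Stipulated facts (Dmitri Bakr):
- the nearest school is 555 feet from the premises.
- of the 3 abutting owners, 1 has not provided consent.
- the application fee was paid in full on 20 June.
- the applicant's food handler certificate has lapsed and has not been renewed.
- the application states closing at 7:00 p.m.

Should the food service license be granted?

Yes — granted.

(1) closes by 10 p.m. — satisfied.
(a) fee paid — met.
(b) all abutters consent — not met.
(c) food handler cert. — not satisfied.
So (2) is satisfied (T OR F OR F).
(3) ≥500 ft from school — met.
So Overall is satisfied (T AND T AND T).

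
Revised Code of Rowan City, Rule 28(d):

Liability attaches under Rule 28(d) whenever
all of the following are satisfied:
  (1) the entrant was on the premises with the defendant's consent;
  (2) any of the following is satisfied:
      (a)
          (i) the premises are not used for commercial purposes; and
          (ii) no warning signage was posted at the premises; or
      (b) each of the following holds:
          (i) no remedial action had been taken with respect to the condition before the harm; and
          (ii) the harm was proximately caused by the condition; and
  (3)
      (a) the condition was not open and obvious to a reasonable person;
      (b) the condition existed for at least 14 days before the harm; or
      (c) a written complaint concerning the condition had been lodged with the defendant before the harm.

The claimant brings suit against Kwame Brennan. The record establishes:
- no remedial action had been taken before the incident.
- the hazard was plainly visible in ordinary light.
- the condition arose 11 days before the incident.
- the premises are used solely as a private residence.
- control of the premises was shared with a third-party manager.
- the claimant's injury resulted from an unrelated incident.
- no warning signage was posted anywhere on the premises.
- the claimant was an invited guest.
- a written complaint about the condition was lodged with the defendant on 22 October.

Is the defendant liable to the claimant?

(1) consent to enter — holds.
(i) not (commercial use) — satisfied.
(ii) no signage posted — satisfied.
(a) = T AND T = true.
(i) no remedial action — met.
(ii) proximate cause — fails.
(b) = T AND F = false.
(2): T OR F → true.
(a) not open/obvious — not met.
(b) condition ≥14 days old — not satisfied.
(c) complaint lodged — met.
(3): F OR F OR T → true.
So Overall is satisfied (T AND T AND T).

Yes — liable.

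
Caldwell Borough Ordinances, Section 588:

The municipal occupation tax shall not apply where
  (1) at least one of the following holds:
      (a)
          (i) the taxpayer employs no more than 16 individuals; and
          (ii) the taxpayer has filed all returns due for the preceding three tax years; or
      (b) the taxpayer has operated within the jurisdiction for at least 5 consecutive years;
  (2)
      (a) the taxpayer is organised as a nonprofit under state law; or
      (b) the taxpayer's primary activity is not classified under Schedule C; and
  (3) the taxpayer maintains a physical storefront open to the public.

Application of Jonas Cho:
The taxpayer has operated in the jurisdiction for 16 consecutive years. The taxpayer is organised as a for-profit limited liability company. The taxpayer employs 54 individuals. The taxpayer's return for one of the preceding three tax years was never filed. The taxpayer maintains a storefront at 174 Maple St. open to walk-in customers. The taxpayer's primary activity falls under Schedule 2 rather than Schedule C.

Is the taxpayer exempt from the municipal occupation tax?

(i) ≤ 16 employees — fails.
(ii) returns current — fails.
(a): F AND F → false.
(b) ≥ 5 yrs in jurisdiction — holds.
So (1) is satisfied (F OR T).
(a) nonprofit — fails.
(b) not (Schedule C activity) — satisfied.
So (2) is satisfied (F OR T).
(3) has storefront — satisfied.
So Overall is satisfied (T AND T AND T).

Yes — exempt.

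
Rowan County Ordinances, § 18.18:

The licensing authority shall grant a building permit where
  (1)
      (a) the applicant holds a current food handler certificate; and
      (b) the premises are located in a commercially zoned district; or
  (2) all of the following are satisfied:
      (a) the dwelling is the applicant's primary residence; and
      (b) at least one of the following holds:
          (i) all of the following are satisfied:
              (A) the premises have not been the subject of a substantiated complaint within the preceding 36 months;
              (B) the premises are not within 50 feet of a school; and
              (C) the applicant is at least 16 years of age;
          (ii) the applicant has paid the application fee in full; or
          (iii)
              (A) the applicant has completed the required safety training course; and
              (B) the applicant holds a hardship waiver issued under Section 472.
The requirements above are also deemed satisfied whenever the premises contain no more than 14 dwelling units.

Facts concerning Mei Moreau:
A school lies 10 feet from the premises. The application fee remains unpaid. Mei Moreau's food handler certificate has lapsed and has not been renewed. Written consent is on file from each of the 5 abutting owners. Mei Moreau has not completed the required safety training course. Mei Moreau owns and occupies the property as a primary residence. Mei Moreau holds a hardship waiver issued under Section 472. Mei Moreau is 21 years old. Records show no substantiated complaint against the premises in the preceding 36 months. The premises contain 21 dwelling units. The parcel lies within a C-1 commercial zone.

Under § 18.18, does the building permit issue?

No — denied.

(a) food handler cert. — fails.
(b) commercially zoned — holds.
So (1) is not satisfied (F AND T).
(a) primary residence — satisfied.
(A) no complaint in 36 mo. — met.
(B) ≥50 ft from school — not met.
(C) age ≥ 16 — met.
(i) = T AND F AND T = false.
(ii) fee paid — not satisfied.
(A) safety training — not met.
(B) hardship waiver — satisfied.
(iii): F AND T → false.
(b) = F OR F OR F = false.
(2): T AND F → false.
Overall = F OR F = false.
Exception (≤ 14 units) — not satisfied.
Result: main false OR exception false → false.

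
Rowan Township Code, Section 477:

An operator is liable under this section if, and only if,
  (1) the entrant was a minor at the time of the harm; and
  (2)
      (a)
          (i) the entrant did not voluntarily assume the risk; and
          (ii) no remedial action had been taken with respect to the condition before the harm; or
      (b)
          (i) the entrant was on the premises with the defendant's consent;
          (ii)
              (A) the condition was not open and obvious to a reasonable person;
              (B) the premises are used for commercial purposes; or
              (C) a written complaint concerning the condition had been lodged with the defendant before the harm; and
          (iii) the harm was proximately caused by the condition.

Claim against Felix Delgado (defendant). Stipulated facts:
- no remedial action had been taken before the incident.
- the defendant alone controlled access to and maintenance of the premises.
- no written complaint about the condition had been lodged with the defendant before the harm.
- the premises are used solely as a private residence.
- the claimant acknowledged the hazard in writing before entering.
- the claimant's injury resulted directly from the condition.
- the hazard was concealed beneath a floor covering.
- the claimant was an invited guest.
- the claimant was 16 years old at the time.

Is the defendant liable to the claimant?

Yes — liable.

(1) entrant a minor — met.
(i) no assumed risk — not met.
(ii) no remedial action — met.
So (a) is not satisfied (F AND T).
(i) consent to enter — holds.
(A) not open/obvious — holds.
(B) commercial use — not satisfied.
(C) complaint lodged — fails.
So (ii) is satisfied (T OR F OR F).
(iii) proximate cause — met.
(b): T AND T AND T → true.
(2): F OR T → true.
Overall: T AND T → true.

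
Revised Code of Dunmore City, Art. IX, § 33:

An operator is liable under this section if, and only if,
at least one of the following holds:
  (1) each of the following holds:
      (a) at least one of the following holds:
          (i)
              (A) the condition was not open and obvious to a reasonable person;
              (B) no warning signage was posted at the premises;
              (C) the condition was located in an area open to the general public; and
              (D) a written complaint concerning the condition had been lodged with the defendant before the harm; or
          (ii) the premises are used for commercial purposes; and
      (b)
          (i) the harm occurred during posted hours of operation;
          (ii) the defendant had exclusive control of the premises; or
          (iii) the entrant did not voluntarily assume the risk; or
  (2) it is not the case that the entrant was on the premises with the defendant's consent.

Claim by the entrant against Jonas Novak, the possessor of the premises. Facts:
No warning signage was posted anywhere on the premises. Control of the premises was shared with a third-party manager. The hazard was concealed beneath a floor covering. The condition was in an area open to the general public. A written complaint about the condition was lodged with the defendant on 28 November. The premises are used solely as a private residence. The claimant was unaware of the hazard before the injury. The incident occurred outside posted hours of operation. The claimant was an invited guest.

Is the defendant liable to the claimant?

(A) not open/obvious — satisfied.
(B) no signage posted — holds.
(C) public area — holds.
(D) complaint lodged — satisfied.
So (i) is satisfied (T AND T AND T AND T).
(ii) commercial use — fails.
So (a) is satisfied (T OR F).
(i) during posted hours — not met.
(ii) exclusive control — not satisfied.
(iii) no assumed risk — met.
(b) = F OR F OR T = true.
So (1) is satisfied (T AND T).
(2) not (consent to enter) — not met.
Overall = T OR F = true.

Yes — liable.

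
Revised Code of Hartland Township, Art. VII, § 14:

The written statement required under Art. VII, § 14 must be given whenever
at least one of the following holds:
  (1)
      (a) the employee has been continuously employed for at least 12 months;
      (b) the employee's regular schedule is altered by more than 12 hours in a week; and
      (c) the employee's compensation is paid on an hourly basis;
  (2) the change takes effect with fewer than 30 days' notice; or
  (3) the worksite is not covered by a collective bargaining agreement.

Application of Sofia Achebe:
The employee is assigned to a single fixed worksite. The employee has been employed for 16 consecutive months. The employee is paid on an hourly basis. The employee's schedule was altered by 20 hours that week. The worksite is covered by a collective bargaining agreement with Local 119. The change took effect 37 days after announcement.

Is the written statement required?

(a) tenure ≥ 12 mo. — satisfied.
(b) schedule shift > 12h — met.
(c) hourly-paid — satisfied.
(1): T AND T AND T → true.
(2) < 30 days' notice — fails.
(3) no CBA — fails.
Overall = T OR F OR F = true.

Yes — required.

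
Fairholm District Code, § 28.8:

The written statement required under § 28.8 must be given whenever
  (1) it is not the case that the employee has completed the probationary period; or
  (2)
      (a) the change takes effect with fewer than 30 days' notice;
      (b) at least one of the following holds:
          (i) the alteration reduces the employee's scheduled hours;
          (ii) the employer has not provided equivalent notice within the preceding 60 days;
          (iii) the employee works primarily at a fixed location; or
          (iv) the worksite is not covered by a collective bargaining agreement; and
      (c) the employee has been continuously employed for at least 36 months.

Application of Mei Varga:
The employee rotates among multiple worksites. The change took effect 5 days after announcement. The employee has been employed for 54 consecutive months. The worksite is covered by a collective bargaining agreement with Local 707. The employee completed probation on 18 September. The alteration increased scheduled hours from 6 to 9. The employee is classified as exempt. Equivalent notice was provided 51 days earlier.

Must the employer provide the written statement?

No — not required.

(1) not (past probation) — not met.
(a) < 30 days' notice — met.
(i) hours reduced — not satisfied.
(ii) no recent notice — fails.
(iii) fixed location — not met.
(iv) no CBA — not met.
(b) = F OR F OR F OR F = false.
(c) tenure ≥ 36 mo. — satisfied.
(2): T AND F AND T → false.
So Overall is not satisfied (F OR F).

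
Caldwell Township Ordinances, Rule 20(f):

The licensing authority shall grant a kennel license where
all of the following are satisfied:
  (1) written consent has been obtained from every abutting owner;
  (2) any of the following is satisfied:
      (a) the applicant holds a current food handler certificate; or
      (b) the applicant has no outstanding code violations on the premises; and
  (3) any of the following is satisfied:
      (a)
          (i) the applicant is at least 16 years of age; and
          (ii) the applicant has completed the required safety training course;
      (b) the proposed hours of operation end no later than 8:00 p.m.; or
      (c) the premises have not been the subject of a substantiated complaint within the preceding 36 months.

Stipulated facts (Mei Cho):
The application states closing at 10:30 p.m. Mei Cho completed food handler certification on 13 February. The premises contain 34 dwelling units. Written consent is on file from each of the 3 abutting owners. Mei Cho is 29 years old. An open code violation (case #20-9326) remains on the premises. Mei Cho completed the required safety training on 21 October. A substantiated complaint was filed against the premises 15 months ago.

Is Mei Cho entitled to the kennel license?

(1) all abutters consent — satisfied.
(a) food handler cert. — met.
(b) no code violations — not met.
(2): T OR F → true.
(i) age ≥ 16 — satisfied.
(ii) safety training — met.
So (a) is satisfied (T AND T).
(b) closes by 8 p.m. — not met.
(c) no complaint in 36 mo. — not met.
So (3) is satisfied (T OR F OR F).
So Overall is satisfied (T AND T AND T).

Yes — granted.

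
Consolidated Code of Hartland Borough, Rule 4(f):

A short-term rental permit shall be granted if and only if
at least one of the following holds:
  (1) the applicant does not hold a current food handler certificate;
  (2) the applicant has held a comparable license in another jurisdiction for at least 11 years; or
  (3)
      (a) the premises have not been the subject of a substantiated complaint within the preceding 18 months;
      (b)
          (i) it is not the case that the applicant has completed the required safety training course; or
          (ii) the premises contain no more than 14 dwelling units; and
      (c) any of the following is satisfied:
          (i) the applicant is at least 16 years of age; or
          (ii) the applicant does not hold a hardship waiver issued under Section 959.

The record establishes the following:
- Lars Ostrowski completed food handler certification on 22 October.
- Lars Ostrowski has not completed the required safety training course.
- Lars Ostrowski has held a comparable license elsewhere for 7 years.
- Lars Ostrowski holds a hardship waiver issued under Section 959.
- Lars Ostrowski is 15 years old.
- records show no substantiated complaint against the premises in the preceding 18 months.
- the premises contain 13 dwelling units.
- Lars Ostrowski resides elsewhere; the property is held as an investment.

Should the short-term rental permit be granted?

No — denied.

(1) not (food handler cert.) — not met.
(2) prior license ≥ 11 yr — fails.
(a) no complaint in 18 mo. — holds.
(i) not (safety training) — holds.
(ii) ≤ 14 units — met.
(b) = T OR T = true.
(i) age ≥ 16 — not satisfied.
(ii) not (hardship waiver) — fails.
(c): F OR F → false.
(3) = T AND T AND F = false.
So Overall is not satisfied (F OR F OR F).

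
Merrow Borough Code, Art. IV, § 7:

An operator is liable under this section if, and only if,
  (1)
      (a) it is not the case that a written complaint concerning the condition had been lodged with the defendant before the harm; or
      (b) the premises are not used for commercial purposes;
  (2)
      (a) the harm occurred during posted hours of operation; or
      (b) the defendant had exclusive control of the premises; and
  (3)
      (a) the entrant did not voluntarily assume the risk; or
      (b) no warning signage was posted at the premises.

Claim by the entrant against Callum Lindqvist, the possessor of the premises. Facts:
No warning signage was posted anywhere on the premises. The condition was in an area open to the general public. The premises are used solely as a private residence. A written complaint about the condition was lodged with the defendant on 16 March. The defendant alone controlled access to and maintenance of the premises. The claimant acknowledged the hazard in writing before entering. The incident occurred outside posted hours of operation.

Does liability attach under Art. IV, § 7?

(a) not (complaint lodged) — not satisfied.
(b) not (commercial use) — met.
(1): F OR T → true.
(a) during posted hours — not satisfied.
(b) exclusive control — satisfied.
(2): F OR T → true.
(a) no assumed risk — not satisfied.
(b) no signage posted — met.
So (3) is satisfied (F OR T).
Overall: T AND T AND T → true.

Yes — liable.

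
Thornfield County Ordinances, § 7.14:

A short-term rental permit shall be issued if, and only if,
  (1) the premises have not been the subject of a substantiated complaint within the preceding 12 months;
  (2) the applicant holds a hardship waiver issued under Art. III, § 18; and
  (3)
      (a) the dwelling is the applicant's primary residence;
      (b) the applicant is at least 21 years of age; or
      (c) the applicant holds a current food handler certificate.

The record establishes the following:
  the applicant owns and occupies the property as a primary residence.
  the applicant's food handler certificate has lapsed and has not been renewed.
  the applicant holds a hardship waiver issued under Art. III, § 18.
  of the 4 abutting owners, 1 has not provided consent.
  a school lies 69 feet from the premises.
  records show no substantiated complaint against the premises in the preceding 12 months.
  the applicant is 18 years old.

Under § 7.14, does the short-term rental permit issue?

Yes — granted.

(1) no complaint in 12 mo. — satisfied.
(2) hardship waiver — satisfied.
(a) primary residence — met.
(b) age ≥ 21 — not met.
(c) food handler cert. — fails.
(3) = T OR F OR F = true.
So Overall is satisfied (T AND T AND T).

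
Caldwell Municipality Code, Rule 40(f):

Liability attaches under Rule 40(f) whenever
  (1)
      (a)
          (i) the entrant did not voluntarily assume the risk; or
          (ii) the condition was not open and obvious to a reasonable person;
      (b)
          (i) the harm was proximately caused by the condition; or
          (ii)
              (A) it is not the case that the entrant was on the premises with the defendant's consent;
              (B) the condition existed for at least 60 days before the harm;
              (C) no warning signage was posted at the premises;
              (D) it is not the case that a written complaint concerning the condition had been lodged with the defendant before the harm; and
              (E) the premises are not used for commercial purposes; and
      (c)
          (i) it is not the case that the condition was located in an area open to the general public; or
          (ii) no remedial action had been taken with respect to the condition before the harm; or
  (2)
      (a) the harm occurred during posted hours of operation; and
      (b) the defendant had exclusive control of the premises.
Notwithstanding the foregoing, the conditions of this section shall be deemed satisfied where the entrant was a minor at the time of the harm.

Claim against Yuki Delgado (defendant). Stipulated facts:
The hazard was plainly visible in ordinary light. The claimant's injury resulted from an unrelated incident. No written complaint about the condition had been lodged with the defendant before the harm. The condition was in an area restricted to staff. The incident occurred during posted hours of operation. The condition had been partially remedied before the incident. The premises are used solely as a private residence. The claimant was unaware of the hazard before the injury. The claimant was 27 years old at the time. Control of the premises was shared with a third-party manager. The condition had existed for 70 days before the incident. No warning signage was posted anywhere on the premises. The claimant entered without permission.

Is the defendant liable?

(i) no assumed risk — holds.
(ii) not open/obvious — fails.
So (a) is satisfied (T OR F).
(i) proximate cause — fails.
(A) not (consent to enter) — met.
(B) condition ≥60 days old — holds.
(C) no signage posted — satisfied.
(D) not (complaint lodged) — holds.
(E) not (commercial use) — met.
(ii) = T AND T AND T AND T AND T = true.
So (b) is satisfied (F OR T).
(i) not (public area) — met.
(ii) no remedial action — not met.
(c) = T OR F = true.
(1) = T AND T AND T = true.
(a) during posted hours — holds.
(b) exclusive control — fails.
So (2) is not satisfied (T AND F).
So Overall is satisfied (T OR F).
Exception (entrant a minor) — not satisfied.
Result: main true OR exception false → true.

Yes — liable.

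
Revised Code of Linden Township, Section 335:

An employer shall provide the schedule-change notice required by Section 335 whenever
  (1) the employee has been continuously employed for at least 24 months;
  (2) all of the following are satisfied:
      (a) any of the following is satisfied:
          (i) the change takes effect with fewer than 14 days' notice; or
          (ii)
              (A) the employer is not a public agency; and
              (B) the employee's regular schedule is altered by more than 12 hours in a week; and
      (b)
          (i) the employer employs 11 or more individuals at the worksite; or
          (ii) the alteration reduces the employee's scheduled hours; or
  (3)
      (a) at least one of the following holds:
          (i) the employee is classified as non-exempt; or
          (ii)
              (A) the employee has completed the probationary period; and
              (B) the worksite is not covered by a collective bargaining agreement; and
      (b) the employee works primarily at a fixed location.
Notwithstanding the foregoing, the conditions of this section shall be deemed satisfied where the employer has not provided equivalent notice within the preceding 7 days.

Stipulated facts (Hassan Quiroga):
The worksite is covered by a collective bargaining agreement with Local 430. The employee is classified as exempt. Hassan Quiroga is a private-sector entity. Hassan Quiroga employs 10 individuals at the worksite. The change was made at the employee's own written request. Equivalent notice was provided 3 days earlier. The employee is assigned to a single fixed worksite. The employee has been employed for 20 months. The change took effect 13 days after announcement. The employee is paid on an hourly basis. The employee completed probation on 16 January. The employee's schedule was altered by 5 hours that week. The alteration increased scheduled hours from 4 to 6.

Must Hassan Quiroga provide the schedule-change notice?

No — not required.

(1) tenure ≥ 24 mo. — not satisfied.
(i) < 14 days' notice — met.
(A) not (public agency) — met.
(B) schedule shift > 12h — fails.
(ii) = T AND F = false.
So (a) is satisfied (T OR F).
(i) ≥ 11 at site — not met.
(ii) hours reduced — not satisfied.
(b): F OR F → false.
So (2) is not satisfied (T AND F).
(i) non-exempt — not satisfied.
(A) past probation — satisfied.
(B) no CBA — not met.
(ii) = T AND F = false.
(a) = F OR F = false.
(b) fixed location — met.
(3): F AND T → false.
Overall = F OR F OR F = false.
Exception (no recent notice) — not satisfied.
Result: main false OR exception false → false.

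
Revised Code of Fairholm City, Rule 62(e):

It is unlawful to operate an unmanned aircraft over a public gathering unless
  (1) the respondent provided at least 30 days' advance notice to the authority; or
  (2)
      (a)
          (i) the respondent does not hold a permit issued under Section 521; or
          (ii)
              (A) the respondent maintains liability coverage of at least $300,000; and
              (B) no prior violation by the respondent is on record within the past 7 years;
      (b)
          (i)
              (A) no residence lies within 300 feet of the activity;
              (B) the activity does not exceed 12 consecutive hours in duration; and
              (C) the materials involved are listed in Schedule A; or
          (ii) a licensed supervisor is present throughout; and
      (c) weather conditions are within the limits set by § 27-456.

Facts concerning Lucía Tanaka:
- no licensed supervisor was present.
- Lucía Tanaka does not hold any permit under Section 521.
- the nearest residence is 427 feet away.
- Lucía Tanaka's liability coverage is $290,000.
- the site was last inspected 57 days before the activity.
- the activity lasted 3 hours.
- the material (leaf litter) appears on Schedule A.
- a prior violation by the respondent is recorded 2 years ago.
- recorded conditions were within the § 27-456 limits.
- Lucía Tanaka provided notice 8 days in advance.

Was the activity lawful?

Yes — lawful.

(1) ≥30 days' notice — not satisfied.
(i) not (holds permit) — satisfied.
(A) coverage ≥ $300,000 — not met.
(B) no prior violation — not satisfied.
So (ii) is not satisfied (F AND F).
So (a) is satisfied (T OR F).
(A) no residence in 300 ft — holds.
(B) ≤ 12 hrs duration — met.
(C) Schedule A material — holds.
(i): T AND T AND T → true.
(ii) supervisor present — not met.
(b) = T OR F = true.
(c) weather ok — satisfied.
(2) = T AND T AND T = true.
Overall = F OR T = true.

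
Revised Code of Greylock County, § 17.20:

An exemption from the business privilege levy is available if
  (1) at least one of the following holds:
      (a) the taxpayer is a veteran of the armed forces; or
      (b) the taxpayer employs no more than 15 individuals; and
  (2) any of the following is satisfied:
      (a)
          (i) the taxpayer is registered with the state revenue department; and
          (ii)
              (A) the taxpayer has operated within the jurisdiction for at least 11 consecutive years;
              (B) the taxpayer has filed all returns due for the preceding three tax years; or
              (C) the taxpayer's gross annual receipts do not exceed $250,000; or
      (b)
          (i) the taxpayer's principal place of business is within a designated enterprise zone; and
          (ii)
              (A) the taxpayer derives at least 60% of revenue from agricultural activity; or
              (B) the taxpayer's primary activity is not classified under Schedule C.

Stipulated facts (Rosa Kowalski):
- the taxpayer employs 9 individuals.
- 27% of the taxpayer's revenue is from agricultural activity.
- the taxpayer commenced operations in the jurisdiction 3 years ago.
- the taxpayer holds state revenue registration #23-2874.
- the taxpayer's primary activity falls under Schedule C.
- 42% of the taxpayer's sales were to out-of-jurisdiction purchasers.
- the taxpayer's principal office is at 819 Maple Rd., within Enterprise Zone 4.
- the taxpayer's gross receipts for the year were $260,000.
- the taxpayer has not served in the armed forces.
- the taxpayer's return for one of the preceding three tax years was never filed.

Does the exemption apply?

No — not exempt.

(a) veteran — not satisfied.
(b) ≤ 15 employees — satisfied.
(1) = F OR T = true.
(i) state-registered — met.
(A) ≥ 11 yrs in jurisdiction — fails.
(B) returns current — not satisfied.
(C) receipts ≤ $250,000 — fails.
So (ii) is not satisfied (F OR F OR F).
(a): T AND F → false.
(i) in enterprise zone — holds.
(A) ≥60% agricultural — fails.
(B) not (Schedule C activity) — fails.
So (ii) is not satisfied (F OR F).
(b): T AND F → false.
(2) = F OR F = false.
So Overall is not satisfied (T AND F).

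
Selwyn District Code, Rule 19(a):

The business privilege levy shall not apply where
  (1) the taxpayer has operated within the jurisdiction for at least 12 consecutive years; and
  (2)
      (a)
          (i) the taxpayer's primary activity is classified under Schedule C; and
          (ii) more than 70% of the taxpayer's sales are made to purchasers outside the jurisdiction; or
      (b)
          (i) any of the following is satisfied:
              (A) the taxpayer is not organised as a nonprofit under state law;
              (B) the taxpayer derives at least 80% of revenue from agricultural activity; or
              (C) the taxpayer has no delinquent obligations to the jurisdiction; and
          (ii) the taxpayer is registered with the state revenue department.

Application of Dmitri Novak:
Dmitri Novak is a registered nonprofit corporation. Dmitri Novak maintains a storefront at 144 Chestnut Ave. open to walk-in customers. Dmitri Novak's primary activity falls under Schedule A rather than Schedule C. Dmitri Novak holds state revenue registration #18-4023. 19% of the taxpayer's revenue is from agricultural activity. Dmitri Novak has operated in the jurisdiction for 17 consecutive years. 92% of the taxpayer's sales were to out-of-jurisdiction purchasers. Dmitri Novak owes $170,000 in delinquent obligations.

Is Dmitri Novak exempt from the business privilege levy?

No — not exempt.

(1) ≥ 12 yrs in jurisdiction — satisfied.
(i) Schedule C activity — fails.
(ii) >70% out-of-jur. sales — met.
(a) = F AND T = false.
(A) not (nonprofit) — not satisfied.
(B) ≥80% agricultural — not satisfied.
(C) no delinquency — not met.
(i): F OR F OR F → false.
(ii) state-registered — satisfied.
(b) = F AND T = false.
So (2) is not satisfied (F OR F).
So Overall is not satisfied (T AND F).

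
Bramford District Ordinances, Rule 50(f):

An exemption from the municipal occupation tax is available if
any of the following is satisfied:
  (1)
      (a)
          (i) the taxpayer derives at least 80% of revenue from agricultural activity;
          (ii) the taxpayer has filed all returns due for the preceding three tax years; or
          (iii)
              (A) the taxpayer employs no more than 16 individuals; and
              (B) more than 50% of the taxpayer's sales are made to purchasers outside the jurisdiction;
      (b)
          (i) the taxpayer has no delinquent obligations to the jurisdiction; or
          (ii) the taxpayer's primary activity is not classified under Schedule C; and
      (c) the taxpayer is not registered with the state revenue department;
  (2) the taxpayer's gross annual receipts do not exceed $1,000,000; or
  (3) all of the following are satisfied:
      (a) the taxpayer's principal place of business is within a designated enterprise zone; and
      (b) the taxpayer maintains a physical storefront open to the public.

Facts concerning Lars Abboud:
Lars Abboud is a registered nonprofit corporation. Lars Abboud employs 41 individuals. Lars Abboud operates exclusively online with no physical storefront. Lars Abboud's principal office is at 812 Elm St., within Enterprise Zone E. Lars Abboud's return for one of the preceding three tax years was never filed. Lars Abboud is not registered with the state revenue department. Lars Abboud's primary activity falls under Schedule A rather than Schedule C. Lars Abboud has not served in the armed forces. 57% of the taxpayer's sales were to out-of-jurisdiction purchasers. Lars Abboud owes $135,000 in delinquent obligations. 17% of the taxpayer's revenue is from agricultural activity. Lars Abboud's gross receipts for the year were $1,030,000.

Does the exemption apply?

No — not exempt.

(i) ≥80% agricultural — fails.
(ii) returns current — fails.
(A) ≤ 16 employees — fails.
(B) >50% out-of-jur. sales — holds.
(iii) = F AND T = false.
(a): F OR F OR F → false.
(i) no delinquency — not satisfied.
(ii) not (Schedule C activity) — holds.
(b) = F OR T = true.
(c) not (state-registered) — holds.
(1): F AND T AND T → false.
(2) receipts ≤ $1,000,000 — not met.
(a) in enterprise zone — satisfied.
(b) has storefront — fails.
(3): T AND F → false.
Overall: F OR F OR F → false.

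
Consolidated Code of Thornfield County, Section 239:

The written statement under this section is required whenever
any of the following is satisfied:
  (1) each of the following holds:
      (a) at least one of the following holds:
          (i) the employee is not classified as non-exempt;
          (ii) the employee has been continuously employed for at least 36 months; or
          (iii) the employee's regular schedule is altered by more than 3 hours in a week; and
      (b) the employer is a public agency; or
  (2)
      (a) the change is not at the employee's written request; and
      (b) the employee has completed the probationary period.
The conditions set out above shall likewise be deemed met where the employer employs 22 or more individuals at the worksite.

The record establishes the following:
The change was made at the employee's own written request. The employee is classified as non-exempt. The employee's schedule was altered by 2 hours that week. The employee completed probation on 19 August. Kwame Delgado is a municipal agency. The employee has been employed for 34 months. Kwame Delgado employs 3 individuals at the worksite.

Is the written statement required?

(i) not (non-exempt) — not satisfied.
(ii) tenure ≥ 36 mo. — not satisfied.
(iii) schedule shift > 3h — fails.
(a): F OR F OR F → false.
(b) public agency — holds.
(1): F AND T → false.
(a) not employee-requested — not satisfied.
(b) past probation — holds.
(2) = F AND T = false.
So Overall is not satisfied (F OR F).
Exception (≥ 22 at site) — not satisfied.
Result: main false OR exception false → false.

No — not required.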